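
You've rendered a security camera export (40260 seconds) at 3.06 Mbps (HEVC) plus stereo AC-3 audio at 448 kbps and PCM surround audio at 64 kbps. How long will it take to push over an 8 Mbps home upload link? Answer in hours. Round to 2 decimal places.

Audio total: 448 + 64 = 512 kbps = 0.512 Mbps.
Total bitrate: 3.572 Mbps.
File: 3.572 Mbps × 40260 s = 143808.7 Mb.
At 8 Mbps: 143808.7 / 8 = 17976.1 s ≈ 4.99 hours.

4.99 hours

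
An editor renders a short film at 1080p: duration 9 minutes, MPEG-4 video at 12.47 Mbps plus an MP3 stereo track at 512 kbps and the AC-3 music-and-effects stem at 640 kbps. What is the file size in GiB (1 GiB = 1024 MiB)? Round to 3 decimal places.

9 min = 540 s
Audio total: 512 + 640 = 1152 kbps = 1.152 Mbps.
Total bitrate: 12.47 + 1.152 = 13.622 Mbps.
Stream data: 13.622 Mbps × 540 s = 7355.9 Mb.
7,356 Mb = 919,485,000 bytes ÷ 1,073,741,824 = 0.8563 GiB.

0.856 GiB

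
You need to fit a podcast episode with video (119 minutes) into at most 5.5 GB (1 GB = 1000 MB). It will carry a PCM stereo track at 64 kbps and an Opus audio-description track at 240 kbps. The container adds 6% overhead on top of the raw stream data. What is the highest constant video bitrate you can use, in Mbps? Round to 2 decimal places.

Budget: 5.5 GB = 44000.0 Mb.
Stream payload after overhead: 44000.0 / 1.06 = 41509.4 Mb.
119 min = 7140 s
Total bitrate budget: 41509.4 Mb / 7140 s = 5.814 Mbps.
Audio total: 64 + 240 = 304 kbps = 0.304 Mbps.
Video: 5.814 − 0.304 = 5.510 Mbps.

5.51 Mbps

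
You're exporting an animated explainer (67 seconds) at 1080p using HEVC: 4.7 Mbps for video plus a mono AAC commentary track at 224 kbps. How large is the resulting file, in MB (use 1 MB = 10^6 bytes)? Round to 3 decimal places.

Audio: 224 kbps = 0.224 Mbps.
Total bitrate: 4.7 + 0.224 = 4.924 Mbps.
Stream data: 4.924 Mbps × 67 s = 329.9 Mb.
329.9 Mb ÷ 8 = 41.24 MB → 41.24 MB.

41.239 MB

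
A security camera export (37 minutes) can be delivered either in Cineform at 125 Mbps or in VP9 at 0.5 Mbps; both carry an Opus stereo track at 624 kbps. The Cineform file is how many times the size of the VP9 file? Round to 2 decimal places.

111.77

37 min = 2220 s
Audio: 624 kbps = 0.624 Mbps.
Cineform: 125.624 Mbps × 2220 s = 278885.3 Mb = 34.861 GB.
VP9: 1.124 Mbps × 2220 s = 2495.3 Mb = 0.312 GB.
Ratio: 34.861 / 0.312 = 111.765.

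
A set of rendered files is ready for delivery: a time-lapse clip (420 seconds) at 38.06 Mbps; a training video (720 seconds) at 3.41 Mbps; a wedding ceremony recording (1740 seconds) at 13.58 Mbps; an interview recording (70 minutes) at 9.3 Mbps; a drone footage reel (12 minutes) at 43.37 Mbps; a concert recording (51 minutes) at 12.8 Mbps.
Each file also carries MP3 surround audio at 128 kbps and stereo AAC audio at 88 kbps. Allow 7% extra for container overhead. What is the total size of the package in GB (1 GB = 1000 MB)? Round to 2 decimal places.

Audio total: 128 + 88 = 216 kbps = 0.216 Mbps.
time-lapse clip: 38.276 Mbps × 420 s × 1.07 = 17201.2 Mb
training video: 3.626 Mbps × 720 s × 1.07 = 2793.5 Mb
wedding ceremony recording: 13.796 Mbps × 1740 s × 1.07 = 25685.4 Mb
interview recording: 9.516 Mbps × 4200 s × 1.07 = 42764.9 Mb
drone footage reel: 43.586 Mbps × 720 s × 1.07 = 33578.7 Mb
concert recording: 13.016 Mbps × 3060 s × 1.07 = 42617.0 Mb
Total: 164640.6 Mb = 20580.1 MB.
= 20.58 GB.

20.58 GB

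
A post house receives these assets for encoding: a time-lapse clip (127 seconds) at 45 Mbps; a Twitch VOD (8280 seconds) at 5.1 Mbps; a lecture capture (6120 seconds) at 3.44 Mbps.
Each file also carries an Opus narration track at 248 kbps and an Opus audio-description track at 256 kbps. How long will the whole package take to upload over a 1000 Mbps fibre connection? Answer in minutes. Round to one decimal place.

1.3 minutes

Audio total: 248 + 256 = 504 kbps = 0.504 Mbps.
time-lapse clip: 45.504 Mbps × 127 s = 5779.0 Mb
Twitch VOD: 5.604 Mbps × 8280 s = 46401.1 Mb
lecture capture: 3.944 Mbps × 6120 s = 24137.3 Mb
Total: 76317.4 Mb = 9539.7 MB.
At 1000 Mbps: 76317.4 / 1000 = 76 s ≈ 1.27 minutes.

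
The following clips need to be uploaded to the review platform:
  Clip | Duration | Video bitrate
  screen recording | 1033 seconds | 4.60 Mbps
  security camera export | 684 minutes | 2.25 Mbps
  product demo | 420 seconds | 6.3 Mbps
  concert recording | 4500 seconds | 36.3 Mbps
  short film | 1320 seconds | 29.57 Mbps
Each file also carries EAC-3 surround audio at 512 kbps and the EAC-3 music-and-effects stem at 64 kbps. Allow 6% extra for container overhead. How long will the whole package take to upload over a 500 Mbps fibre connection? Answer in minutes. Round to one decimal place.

Audio total: 512 + 64 = 576 kbps = 0.576 Mbps.
screen recording: 5.176 Mbps × 1033 s × 1.06 = 5667.6 Mb
security camera export: 2.826 Mbps × 41040 s × 1.06 = 122937.8 Mb
product demo: 6.876 Mbps × 420 s × 1.06 = 3061.2 Mb
concert recording: 36.876 Mbps × 4500 s × 1.06 = 175898.5 Mb
short film: 30.146 Mbps × 1320 s × 1.06 = 42180.3 Mb
Total: 349745.4 Mb = 43718.2 MB.
At 500 Mbps: 349745.4 / 500 = 699 s ≈ 11.7 minutes.

11.7 minutes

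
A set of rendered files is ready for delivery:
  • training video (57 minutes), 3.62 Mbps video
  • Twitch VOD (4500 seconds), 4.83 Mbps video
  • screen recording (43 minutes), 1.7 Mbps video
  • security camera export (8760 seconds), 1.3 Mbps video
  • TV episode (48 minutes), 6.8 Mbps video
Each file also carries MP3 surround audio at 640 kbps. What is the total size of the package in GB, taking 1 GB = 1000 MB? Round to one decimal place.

Audio: 640 kbps = 0.640 Mbps.
training video: 4.260 Mbps × 3420 s = 14569.2 Mb
Twitch VOD: 5.470 Mbps × 4500 s = 24615.0 Mb
screen recording: 2.340 Mbps × 2580 s = 6037.2 Mb
security camera export: 1.940 Mbps × 8760 s = 16994.4 Mb
TV episode: 7.440 Mbps × 2880 s = 21427.2 Mb
Total: 83643.0 Mb = 10455.4 MB.
= 10.46 GB.

10.5 GB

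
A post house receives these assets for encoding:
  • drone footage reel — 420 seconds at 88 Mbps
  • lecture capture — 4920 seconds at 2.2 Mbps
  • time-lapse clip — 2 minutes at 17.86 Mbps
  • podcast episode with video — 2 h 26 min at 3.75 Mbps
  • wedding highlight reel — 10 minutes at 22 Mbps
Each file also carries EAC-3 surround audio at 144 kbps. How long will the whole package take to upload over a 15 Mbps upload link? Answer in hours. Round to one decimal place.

1.8 hours

Audio: 144 kbps = 0.144 Mbps.
drone footage reel: 88.144 Mbps × 420 s = 37020.5 Mb
lecture capture: 2.344 Mbps × 4920 s = 11532.5 Mb
time-lapse clip: 18.004 Mbps × 120 s = 2160.5 Mb
podcast episode with video: 3.894 Mbps × 8760 s = 34111.4 Mb
wedding highlight reel: 22.144 Mbps × 600 s = 13286.4 Mb
Total: 98111.3 Mb = 12263.9 MB.
At 15 Mbps: 98111.3 / 15 = 6541 s ≈ 1.82 hours.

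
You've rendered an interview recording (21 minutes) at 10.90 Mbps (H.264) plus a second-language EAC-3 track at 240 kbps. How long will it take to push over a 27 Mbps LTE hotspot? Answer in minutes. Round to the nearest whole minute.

21 min = 1260 s
Audio: 240 kbps = 0.240 Mbps.
Total bitrate: 11.140 Mbps.
File: 11.140 Mbps × 1260 s = 14036.4 Mb.
At 27 Mbps: 14036.4 / 27 = 519.9 s ≈ 8.66 minutes.

9 minutes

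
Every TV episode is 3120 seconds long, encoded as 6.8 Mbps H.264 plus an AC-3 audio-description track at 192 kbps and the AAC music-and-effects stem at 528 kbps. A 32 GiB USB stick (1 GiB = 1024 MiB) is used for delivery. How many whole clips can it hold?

Audio total: 192 + 528 = 720 kbps = 0.720 Mbps.
Total bitrate: 7.520 Mbps.
Per item: 7.520 Mbps × 3120 s = 23,462 Mb = 2,933 MB.
Capacity: 32 GiB = 274,878 Mb; 11.72 items → 11 complete.

11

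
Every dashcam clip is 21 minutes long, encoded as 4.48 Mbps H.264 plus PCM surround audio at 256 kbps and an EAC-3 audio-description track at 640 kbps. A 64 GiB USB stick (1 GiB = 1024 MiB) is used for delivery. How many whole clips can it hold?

21 min = 1260 s
Audio total: 256 + 640 = 896 kbps = 0.896 Mbps.
Total bitrate: 5.376 Mbps.
Per item: 5.376 Mbps × 1260 s = 6,774 Mb = 846.7 MB.
Capacity: 64 GiB = 549,756 Mb; 81.16 items → 81 complete.

81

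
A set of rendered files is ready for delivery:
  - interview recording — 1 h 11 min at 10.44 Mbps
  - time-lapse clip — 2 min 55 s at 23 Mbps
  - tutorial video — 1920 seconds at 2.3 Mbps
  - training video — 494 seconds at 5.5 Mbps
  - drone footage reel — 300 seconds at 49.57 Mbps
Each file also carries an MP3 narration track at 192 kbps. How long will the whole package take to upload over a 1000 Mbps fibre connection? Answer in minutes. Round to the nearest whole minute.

1 minutes

Audio: 192 kbps = 0.192 Mbps.
interview recording: 10.632 Mbps × 4260 s = 45292.3 Mb
time-lapse clip: 23.192 Mbps × 175 s = 4058.6 Mb
tutorial video: 2.492 Mbps × 1920 s = 4784.6 Mb
training video: 5.692 Mbps × 494 s = 2811.8 Mb
drone footage reel: 49.762 Mbps × 300 s = 14928.6 Mb
Total: 71876.0 Mb = 8984.5 MB.
At 1000 Mbps: 71876.0 / 1000 = 72 s ≈ 1.2 minutes.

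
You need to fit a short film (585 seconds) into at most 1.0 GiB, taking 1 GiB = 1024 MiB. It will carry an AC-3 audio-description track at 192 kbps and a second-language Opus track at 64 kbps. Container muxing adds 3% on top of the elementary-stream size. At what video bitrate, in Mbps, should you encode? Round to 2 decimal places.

Budget: 1.0 GiB = 8589.9 Mb.
Stream payload after overhead: 8589.9 / 1.03 = 8339.7 Mb.
Total bitrate budget: 8339.7 Mb / 585 s = 14.256 Mbps.
Audio total: 192 + 64 = 256 kbps = 0.256 Mbps.
Video: 14.256 − 0.256 = 14.000 Mbps.

14.00 Mbps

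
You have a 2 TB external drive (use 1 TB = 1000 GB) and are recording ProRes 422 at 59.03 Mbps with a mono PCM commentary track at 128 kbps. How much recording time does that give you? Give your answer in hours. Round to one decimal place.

Audio: 128 kbps = 0.128 Mbps.
Total bitrate: 59.03 + 0.128 = 59.158 Mbps.
Capacity: 2 TB = 16,000,000 Mb.
Recording time: 16,000,000 / 59.158 = 270,462 s ≈ 75.1 hours.

75.1 hours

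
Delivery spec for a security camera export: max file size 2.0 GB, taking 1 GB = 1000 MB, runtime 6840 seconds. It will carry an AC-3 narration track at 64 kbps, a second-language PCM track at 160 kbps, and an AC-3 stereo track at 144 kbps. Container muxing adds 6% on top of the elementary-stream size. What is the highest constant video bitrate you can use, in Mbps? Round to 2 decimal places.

Budget: 2.0 GB = 16000.0 Mb.
Stream payload after overhead: 16000.0 / 1.06 = 15094.3 Mb.
Total bitrate budget: 15094.3 Mb / 6840 s = 2.207 Mbps.
Audio total: 64 + 160 + 144 = 368 kbps = 0.368 Mbps.
Video: 2.207 − 0.368 = 1.839 Mbps.

1.84 Mbps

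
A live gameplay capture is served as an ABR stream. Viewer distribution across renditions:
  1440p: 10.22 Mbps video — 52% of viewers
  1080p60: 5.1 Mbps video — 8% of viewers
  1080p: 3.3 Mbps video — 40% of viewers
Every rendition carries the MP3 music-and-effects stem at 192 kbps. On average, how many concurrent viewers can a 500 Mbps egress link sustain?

Audio: 192 kbps = 0.192 Mbps.
Average per-viewer bitrate: 0.52×10.412 + 0.08×5.292 + 0.40×3.492 = 7.234 Mbps.
500 Mbps = 500.0 Mbps; 500.0 / 7.234 = 69.11 → 69.

69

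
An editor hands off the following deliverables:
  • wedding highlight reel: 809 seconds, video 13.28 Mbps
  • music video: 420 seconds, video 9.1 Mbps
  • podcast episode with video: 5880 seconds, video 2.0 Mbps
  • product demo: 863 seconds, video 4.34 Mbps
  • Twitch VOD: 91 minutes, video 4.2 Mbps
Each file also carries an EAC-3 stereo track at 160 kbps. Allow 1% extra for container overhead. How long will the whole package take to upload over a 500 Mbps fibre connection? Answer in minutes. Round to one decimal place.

Audio: 160 kbps = 0.160 Mbps.
wedding highlight reel: 13.440 Mbps × 809 s × 1.01 = 10981.7 Mb
music video: 9.260 Mbps × 420 s × 1.01 = 3928.1 Mb
podcast episode with video: 2.160 Mbps × 5880 s × 1.01 = 12827.8 Mb
product demo: 4.500 Mbps × 863 s × 1.01 = 3922.3 Mb
Twitch VOD: 4.360 Mbps × 5460 s × 1.01 = 24043.7 Mb
Total: 55703.6 Mb = 6962.9 MB.
At 500 Mbps: 55703.6 / 500 = 111 s ≈ 1.86 minutes.

1.9 minutes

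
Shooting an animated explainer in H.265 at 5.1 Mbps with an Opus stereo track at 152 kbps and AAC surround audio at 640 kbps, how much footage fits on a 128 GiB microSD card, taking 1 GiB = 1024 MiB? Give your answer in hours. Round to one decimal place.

Audio total: 152 + 640 = 792 kbps = 0.792 Mbps.
Total bitrate: 5.1 + 0.792 = 5.892 Mbps.
Capacity: 128 GiB = 1,099,512 Mb.
Recording time: 1,099,512 / 5.892 = 186,611 s ≈ 51.8 hours.

51.8 hours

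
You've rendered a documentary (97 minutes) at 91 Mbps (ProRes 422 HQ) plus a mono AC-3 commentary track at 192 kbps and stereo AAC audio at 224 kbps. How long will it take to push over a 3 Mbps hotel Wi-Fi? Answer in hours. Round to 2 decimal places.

97 min = 5820 s
Audio total: 192 + 224 = 416 kbps = 0.416 Mbps.
Total bitrate: 91.416 Mbps.
File: 91.416 Mbps × 5820 s = 532041.1 Mb.
At 3 Mbps: 532041.1 / 3 = 177347.0 s ≈ 49.3 hours.

49.26 hours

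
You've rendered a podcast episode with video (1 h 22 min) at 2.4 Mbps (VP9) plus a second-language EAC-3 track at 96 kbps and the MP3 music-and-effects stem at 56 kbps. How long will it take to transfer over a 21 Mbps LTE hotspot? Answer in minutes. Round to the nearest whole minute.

1 h 22 min = 82 min = 4920 s
Audio total: 96 + 56 = 152 kbps = 0.152 Mbps.
Total bitrate: 2.552 Mbps.
File: 2.552 Mbps × 4920 s = 12555.8 Mb.
At 21 Mbps: 12555.8 / 21 = 597.9 s ≈ 9.96 minutes.

10 minutes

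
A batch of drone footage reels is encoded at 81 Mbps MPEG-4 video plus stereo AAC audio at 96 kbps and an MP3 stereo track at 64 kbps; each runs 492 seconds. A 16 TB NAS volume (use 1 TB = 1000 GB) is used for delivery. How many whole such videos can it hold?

Audio total: 96 + 64 = 160 kbps = 0.160 Mbps.
Total bitrate: 81.160 Mbps.
Per item: 81.160 Mbps × 492 s = 39,931 Mb = 4,991 MB.
Capacity: 16 TB = 128,000,000 Mb; 3205.55 items → 3205 complete.

3205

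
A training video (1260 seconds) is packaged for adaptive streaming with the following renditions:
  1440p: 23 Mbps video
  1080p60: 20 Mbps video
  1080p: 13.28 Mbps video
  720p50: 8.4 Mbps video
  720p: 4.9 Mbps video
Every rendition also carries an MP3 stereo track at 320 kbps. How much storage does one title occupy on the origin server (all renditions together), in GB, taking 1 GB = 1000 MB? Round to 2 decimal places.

11.21 GB

Audio: 320 kbps = 0.320 Mbps.
Sum of rendition bitrates: (23+0.320) + (20+0.320) + (13.28+0.320) + (8.4+0.320) + (4.9+0.320) = 71.180 Mbps.
× 1260 s = 89,687 Mb = 11,211 MB = 11.21 GB.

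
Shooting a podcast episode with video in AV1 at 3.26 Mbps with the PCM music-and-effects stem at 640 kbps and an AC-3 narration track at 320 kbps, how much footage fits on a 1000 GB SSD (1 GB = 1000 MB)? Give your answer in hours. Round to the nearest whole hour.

Audio total: 640 + 320 = 960 kbps = 0.960 Mbps.
Total bitrate: 3.26 + 0.960 = 4.220 Mbps.
Capacity: 1000 GB = 8,000,000 Mb.
Recording time: 8,000,000 / 4.220 = 1,895,735 s ≈ 527 hours.

527 hours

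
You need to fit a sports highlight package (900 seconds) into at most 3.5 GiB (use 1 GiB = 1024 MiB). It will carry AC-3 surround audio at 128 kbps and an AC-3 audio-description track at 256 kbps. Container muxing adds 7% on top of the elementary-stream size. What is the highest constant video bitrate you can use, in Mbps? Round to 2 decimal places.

Budget: 3.5 GiB = 30064.8 Mb.
Stream payload after overhead: 30064.8 / 1.07 = 28097.9 Mb.
Total bitrate budget: 28097.9 Mb / 900 s = 31.220 Mbps.
Audio total: 128 + 256 = 384 kbps = 0.384 Mbps.
Video: 31.220 − 0.384 = 30.836 Mbps.

30.84 Mbps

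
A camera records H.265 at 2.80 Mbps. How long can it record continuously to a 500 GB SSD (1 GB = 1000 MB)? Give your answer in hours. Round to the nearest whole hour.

Capacity: 500 GB = 4,000,000 Mb.
Recording time: 4,000,000 / 2.800 = 1,428,571 s ≈ 397 hours.

397 hours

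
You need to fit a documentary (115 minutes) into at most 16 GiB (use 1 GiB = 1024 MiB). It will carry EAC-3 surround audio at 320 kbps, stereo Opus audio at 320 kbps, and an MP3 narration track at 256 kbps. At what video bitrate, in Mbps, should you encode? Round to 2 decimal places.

Budget: 16 GiB = 137439.0 Mb.
115 min = 6900 s
Total bitrate budget: 137439.0 Mb / 6900 s = 19.919 Mbps.
Audio total: 320 + 320 + 256 = 896 kbps = 0.896 Mbps.
Video: 19.919 − 0.896 = 19.023 Mbps.

19.02 Mbps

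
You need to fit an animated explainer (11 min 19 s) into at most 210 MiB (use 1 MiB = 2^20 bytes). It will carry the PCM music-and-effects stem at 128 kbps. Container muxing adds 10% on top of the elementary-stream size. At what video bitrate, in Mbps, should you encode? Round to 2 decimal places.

2.23 Mbps

Budget: 210 MiB = 1761.6 Mb.
Stream payload after overhead: 1761.6 / 1.10 = 1601.5 Mb.
11 min 19 s = 679 s
Total bitrate budget: 1601.5 Mb / 679 s = 2.359 Mbps.
Audio: 128 kbps = 0.128 Mbps.
Video: 2.359 − 0.128 = 2.231 Mbps.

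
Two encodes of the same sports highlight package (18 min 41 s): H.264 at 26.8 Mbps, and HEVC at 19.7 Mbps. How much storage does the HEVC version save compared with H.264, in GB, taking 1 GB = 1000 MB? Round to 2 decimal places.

18 min 41 s = 1121 s
H.264: 26.800 Mbps × 1121 s = 30042.8 Mb = 3.755 GB.
HEVC: 19.700 Mbps × 1121 s = 22083.7 Mb = 2.760 GB.
Saving: 3.755 − 2.760 = 0.995 GB.

0.99 GB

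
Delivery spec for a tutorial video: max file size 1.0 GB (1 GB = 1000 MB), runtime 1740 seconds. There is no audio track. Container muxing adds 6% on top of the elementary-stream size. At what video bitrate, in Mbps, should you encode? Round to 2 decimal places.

4.34 Mbps

Budget: 1.0 GB = 8000.0 Mb.
Stream payload after overhead: 8000.0 / 1.06 = 7547.2 Mb.
Total bitrate budget: 7547.2 Mb / 1740 s = 4.337 Mbps.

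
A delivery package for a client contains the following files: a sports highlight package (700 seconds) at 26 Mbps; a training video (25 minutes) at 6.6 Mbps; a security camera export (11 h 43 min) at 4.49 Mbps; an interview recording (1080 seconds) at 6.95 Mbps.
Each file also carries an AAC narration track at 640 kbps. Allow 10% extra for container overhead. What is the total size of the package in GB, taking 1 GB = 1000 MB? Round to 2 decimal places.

34.94 GB

Audio: 640 kbps = 0.640 Mbps.
sports highlight package: 26.640 Mbps × 700 s × 1.10 = 20512.8 Mb
training video: 7.240 Mbps × 1500 s × 1.10 = 11946.0 Mb
security camera export: 5.130 Mbps × 42180 s × 1.10 = 238021.7 Mb
interview recording: 7.590 Mbps × 1080 s × 1.10 = 9016.9 Mb
Total: 279497.5 Mb = 34937.2 MB.
= 34.94 GB.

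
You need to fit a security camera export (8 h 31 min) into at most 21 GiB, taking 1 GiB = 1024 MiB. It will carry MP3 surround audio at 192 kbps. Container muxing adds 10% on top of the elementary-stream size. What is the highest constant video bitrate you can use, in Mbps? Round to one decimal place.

5.2 Mbps

Budget: 21 GiB = 180388.6 Mb.
Stream payload after overhead: 180388.6 / 1.10 = 163989.7 Mb.
8 h 31 min = 511 min = 30660 s
Total bitrate budget: 163989.7 Mb / 30660 s = 5.349 Mbps.
Audio: 192 kbps = 0.192 Mbps.
Video: 5.349 − 0.192 = 5.157 Mbps.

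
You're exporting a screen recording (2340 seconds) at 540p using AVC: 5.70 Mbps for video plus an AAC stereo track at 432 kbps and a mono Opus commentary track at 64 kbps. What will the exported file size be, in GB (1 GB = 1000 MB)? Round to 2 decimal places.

Audio total: 432 + 64 = 496 kbps = 0.496 Mbps.
Total bitrate: 5.70 + 0.496 = 6.196 Mbps.
Stream data: 6.196 Mbps × 2340 s = 14498.6 Mb.
14,499 Mb ÷ 8 = 1,812 MB → 1.812 GB.

1.81 GB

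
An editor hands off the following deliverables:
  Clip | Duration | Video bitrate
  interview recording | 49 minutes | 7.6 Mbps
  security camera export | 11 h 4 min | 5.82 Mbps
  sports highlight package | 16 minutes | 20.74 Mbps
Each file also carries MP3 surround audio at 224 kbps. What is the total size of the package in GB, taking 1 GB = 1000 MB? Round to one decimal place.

Audio: 224 kbps = 0.224 Mbps.
interview recording: 7.824 Mbps × 2940 s = 23002.6 Mb
security camera export: 6.044 Mbps × 39840 s = 240793.0 Mb
sports highlight package: 20.964 Mbps × 960 s = 20125.4 Mb
Total: 283921.0 Mb = 35490.1 MB.
= 35.49 GB.

35.5 GB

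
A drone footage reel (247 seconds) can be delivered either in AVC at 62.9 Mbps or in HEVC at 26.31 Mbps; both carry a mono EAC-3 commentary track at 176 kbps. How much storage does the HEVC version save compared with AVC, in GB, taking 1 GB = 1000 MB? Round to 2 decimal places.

Audio: 176 kbps = 0.176 Mbps.
AVC: 63.076 Mbps × 247 s = 15579.8 Mb = 1.947 GB.
HEVC: 26.486 Mbps × 247 s = 6542.0 Mb = 0.818 GB.
Saving: 1.947 − 0.818 = 1.130 GB.

1.13 GB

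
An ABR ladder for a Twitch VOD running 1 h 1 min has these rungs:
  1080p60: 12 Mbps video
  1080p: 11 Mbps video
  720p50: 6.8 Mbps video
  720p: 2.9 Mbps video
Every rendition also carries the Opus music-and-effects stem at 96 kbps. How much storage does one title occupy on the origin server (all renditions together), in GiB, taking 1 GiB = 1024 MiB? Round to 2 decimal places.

1 h 1 min = 61 min = 3660 s
Audio: 96 kbps = 0.096 Mbps.
Sum of rendition bitrates: (12+0.096) + (11+0.096) + (6.8+0.096) + (2.9+0.096) = 33.084 Mbps.
× 3660 s = 121,087 Mb = 15,136 MB = 14.10 GiB.

14.10 GiB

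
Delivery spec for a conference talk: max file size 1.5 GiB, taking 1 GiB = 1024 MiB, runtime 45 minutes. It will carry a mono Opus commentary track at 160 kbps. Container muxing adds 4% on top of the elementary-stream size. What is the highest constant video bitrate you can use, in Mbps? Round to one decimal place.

Budget: 1.5 GiB = 12884.9 Mb.
Stream payload after overhead: 12884.9 / 1.04 = 12389.3 Mb.
45 min = 2700 s
Total bitrate budget: 12389.3 Mb / 2700 s = 4.589 Mbps.
Audio: 160 kbps = 0.160 Mbps.
Video: 4.589 − 0.160 = 4.429 Mbps.

4.4 Mbps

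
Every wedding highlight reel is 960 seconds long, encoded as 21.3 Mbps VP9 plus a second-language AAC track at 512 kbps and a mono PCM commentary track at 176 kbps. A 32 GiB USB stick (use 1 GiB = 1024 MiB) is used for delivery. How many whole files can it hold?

Audio total: 512 + 176 = 688 kbps = 0.688 Mbps.
Total bitrate: 21.988 Mbps.
Per item: 21.988 Mbps × 960 s = 21,108 Mb = 2,639 MB.
Capacity: 32 GiB = 274,878 Mb; 13.02 items → 13 complete.

13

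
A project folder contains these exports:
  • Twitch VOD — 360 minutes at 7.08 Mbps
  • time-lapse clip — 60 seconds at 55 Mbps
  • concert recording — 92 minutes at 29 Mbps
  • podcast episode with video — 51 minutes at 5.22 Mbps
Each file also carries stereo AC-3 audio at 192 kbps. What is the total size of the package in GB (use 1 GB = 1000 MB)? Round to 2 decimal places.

Audio: 192 kbps = 0.192 Mbps.
Twitch VOD: 7.272 Mbps × 21600 s = 157075.2 Mb
time-lapse clip: 55.192 Mbps × 60 s = 3311.5 Mb
concert recording: 29.192 Mbps × 5520 s = 161139.8 Mb
podcast episode with video: 5.412 Mbps × 3060 s = 16560.7 Mb
Total: 338087.3 Mb = 42260.9 MB.
= 42.26 GB.

42.26 GB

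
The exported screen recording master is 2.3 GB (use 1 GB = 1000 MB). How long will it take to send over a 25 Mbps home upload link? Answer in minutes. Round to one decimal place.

File: 2.3 GB = 18400.0 Mb.
At 25 Mbps: 18400.0 / 25 = 736.0 s ≈ 12.3 minutes.

12.3 minutes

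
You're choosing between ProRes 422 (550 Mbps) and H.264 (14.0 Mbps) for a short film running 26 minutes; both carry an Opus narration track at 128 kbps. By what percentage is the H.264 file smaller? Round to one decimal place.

26 min = 1560 s
Audio: 128 kbps = 0.128 Mbps.
ProRes 422: 550.128 Mbps × 1560 s = 858199.7 Mb = 107.275 GB.
H.264: 14.128 Mbps × 1560 s = 22039.7 Mb = 2.755 GB.
Reduction: (1 − 2.755/107.275) × 100 = 97.43%.

97.4%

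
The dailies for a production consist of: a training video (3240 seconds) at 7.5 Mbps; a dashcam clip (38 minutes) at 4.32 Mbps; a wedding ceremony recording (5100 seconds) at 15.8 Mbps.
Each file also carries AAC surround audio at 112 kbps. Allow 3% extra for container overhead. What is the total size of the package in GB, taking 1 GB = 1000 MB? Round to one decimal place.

Audio: 112 kbps = 0.112 Mbps.
training video: 7.612 Mbps × 3240 s × 1.03 = 25402.8 Mb
dashcam clip: 4.432 Mbps × 2280 s × 1.03 = 10408.1 Mb
wedding ceremony recording: 15.912 Mbps × 5100 s × 1.03 = 83585.7 Mb
Total: 119396.6 Mb = 14924.6 MB.
= 14.92 GB.

14.9 GB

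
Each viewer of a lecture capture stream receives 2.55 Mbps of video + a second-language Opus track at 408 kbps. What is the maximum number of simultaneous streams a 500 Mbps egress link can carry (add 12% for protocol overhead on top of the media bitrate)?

150

Audio: 408 kbps = 0.408 Mbps.
Per-viewer media rate: 2.958 Mbps.
On the wire with 12% overhead: 3.313 Mbps.
500 Mbps = 500.0 Mbps; 500.0 / 3.313 = 150.92 → 150 viewers.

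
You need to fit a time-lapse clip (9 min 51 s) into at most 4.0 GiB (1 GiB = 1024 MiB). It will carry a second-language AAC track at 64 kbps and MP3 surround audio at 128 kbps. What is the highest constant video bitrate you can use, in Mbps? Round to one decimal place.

57.9 Mbps

Budget: 4.0 GiB = 34359.7 Mb.
9 min 51 s = 591 s
Total bitrate budget: 34359.7 Mb / 591 s = 58.138 Mbps.
Audio total: 64 + 128 = 192 kbps = 0.192 Mbps.
Video: 58.138 − 0.192 = 57.946 Mbps.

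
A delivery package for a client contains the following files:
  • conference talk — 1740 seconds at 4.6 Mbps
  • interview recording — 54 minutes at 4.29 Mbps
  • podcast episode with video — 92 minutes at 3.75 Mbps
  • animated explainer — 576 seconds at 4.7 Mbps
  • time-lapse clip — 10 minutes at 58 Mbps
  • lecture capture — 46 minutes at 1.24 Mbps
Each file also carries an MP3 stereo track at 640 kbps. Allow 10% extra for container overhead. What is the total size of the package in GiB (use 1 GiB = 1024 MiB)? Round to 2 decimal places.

11.88 GiB

Audio: 640 kbps = 0.640 Mbps.
conference talk: 5.240 Mbps × 1740 s × 1.10 = 10029.4 Mb
interview recording: 4.930 Mbps × 3240 s × 1.10 = 17570.5 Mb
podcast episode with video: 4.390 Mbps × 5520 s × 1.10 = 26656.1 Mb
animated explainer: 5.340 Mbps × 576 s × 1.10 = 3383.4 Mb
time-lapse clip: 58.640 Mbps × 600 s × 1.10 = 38702.4 Mb
lecture capture: 1.880 Mbps × 2760 s × 1.10 = 5707.7 Mb
Total: 102049.5 Mb = 12756.2 MB.
= 11.88 GiB.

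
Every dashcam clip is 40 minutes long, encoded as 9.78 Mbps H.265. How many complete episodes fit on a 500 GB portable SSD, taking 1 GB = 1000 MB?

170

40 min = 2400 s
Per item: 9.780 Mbps × 2400 s = 23,472 Mb = 2,934 MB.
Capacity: 500 GB = 4,000,000 Mb; 170.42 items → 170 complete.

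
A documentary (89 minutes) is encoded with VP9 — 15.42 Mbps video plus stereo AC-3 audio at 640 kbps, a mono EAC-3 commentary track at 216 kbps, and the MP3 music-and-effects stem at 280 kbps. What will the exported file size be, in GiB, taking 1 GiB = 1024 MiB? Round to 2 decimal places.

89 min = 5340 s
Audio total: 640 + 216 + 280 = 1136 kbps = 1.136 Mbps.
Total bitrate: 15.42 + 1.136 = 16.556 Mbps.
Stream data: 16.556 Mbps × 5340 s = 88409.0 Mb.
88,409 Mb = 11,051,130,000 bytes ÷ 1,073,741,824 = 10.29 GiB.

10.29 GiB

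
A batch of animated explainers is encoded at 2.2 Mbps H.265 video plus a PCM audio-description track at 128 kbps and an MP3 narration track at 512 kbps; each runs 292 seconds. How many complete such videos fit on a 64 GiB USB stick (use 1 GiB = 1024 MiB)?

662

Audio total: 128 + 512 = 640 kbps = 0.640 Mbps.
Total bitrate: 2.840 Mbps.
Per item: 2.840 Mbps × 292 s = 829.3 Mb = 103.7 MB.
Capacity: 64 GiB = 549,756 Mb; 662.93 items → 662 complete.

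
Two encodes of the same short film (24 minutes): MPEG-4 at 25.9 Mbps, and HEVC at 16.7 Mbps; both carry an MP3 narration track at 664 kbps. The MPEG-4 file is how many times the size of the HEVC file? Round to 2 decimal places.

24 min = 1440 s
Audio: 664 kbps = 0.664 Mbps.
MPEG-4: 26.564 Mbps × 1440 s = 38252.2 Mb = 4.453 GiB.
HEVC: 17.364 Mbps × 1440 s = 25004.2 Mb = 2.911 GiB.
Ratio: 4.453 / 2.911 = 1.530.

1.53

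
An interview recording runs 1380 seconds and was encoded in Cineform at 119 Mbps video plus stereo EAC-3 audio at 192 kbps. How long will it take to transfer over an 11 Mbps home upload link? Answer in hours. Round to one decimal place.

Audio: 192 kbps = 0.192 Mbps.
Total bitrate: 119.192 Mbps.
File: 119.192 Mbps × 1380 s = 164485.0 Mb.
At 11 Mbps: 164485.0 / 11 = 14953.2 s ≈ 4.15 hours.

4.2 hours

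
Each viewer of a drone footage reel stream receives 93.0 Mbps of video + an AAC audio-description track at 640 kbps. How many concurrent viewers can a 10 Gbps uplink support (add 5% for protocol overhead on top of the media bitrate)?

101

Audio: 640 kbps = 0.640 Mbps.
Per-viewer media rate: 93.640 Mbps.
On the wire with 5% overhead: 98.322 Mbps.
10 Gbps = 10,000 Mbps; 10,000 / 98.322 = 101.71 → 101 viewers.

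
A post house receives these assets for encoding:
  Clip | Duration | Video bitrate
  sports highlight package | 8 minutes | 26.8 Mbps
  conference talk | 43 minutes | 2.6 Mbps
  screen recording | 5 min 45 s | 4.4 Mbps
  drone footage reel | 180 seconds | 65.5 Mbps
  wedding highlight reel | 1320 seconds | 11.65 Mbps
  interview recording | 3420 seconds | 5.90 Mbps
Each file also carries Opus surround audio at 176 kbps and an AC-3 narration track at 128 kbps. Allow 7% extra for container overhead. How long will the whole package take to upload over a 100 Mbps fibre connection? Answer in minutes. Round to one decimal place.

12.7 minutes

Audio total: 176 + 128 = 304 kbps = 0.304 Mbps.
sports highlight package: 27.104 Mbps × 480 s × 1.07 = 13920.6 Mb
conference talk: 2.904 Mbps × 2580 s × 1.07 = 8016.8 Mb
screen recording: 4.704 Mbps × 345 s × 1.07 = 1736.5 Mb
drone footage reel: 65.804 Mbps × 180 s × 1.07 = 12673.9 Mb
wedding highlight reel: 11.954 Mbps × 1320 s × 1.07 = 16883.8 Mb
interview recording: 6.204 Mbps × 3420 s × 1.07 = 22702.9 Mb
Total: 75934.5 Mb = 9491.8 MB.
At 100 Mbps: 75934.5 / 100 = 759 s ≈ 12.7 minutes.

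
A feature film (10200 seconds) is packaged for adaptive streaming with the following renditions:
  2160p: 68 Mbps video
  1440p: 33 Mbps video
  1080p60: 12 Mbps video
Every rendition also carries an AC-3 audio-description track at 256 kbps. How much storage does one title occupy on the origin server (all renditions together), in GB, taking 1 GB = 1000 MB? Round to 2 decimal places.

145.05 GB

Audio: 256 kbps = 0.256 Mbps.
Sum of rendition bitrates: (68+0.256) + (33+0.256) + (12+0.256) = 113.768 Mbps.
× 10200 s = 1,160,434 Mb = 145,054 MB = 145.1 GB.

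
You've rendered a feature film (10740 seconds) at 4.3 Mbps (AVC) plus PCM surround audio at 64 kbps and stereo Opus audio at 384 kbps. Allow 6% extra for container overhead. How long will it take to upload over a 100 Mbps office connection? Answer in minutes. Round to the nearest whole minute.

Audio total: 64 + 384 = 448 kbps = 0.448 Mbps.
Total bitrate: 4.748 Mbps.
File: 4.748 Mbps × 10740 s = 50993.5 Mb.
With 6% container overhead: ×1.06. → 54053.1 Mb.
At 100 Mbps: 54053.1 / 100 = 540.5 s ≈ 9.01 minutes.

9 minutes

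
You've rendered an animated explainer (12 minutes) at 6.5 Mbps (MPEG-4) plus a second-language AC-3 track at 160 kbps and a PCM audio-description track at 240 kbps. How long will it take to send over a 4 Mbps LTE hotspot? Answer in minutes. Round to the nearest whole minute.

21 minutes

12 min = 720 s
Audio total: 160 + 240 = 400 kbps = 0.400 Mbps.
Total bitrate: 6.900 Mbps.
File: 6.900 Mbps × 720 s = 4968.0 Mb.
At 4 Mbps: 4968.0 / 4 = 1242.0 s ≈ 20.7 minutes.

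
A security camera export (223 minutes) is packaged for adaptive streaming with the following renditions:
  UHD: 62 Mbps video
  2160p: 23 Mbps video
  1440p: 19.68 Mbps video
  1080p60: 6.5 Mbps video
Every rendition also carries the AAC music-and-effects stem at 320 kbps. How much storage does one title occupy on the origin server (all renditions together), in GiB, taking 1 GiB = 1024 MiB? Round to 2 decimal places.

175.17 GiB

223 min = 13380 s
Audio: 320 kbps = 0.320 Mbps.
Sum of rendition bitrates: (62+0.320) + (23+0.320) + (19.68+0.320) + (6.5+0.320) = 112.460 Mbps.
× 13380 s = 1,504,715 Mb = 188,089 MB = 175.2 GiB.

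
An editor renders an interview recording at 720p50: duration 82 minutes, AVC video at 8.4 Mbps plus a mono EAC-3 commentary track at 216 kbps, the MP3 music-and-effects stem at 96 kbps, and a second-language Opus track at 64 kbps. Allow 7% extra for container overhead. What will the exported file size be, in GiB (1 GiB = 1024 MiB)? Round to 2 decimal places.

82 min = 4920 s
Audio total: 216 + 96 + 64 = 376 kbps = 0.376 Mbps.
Total bitrate: 8.4 + 0.376 = 8.776 Mbps.
Stream data: 8.776 Mbps × 4920 s = 43177.9 Mb.
With 7% container overhead: ×1.07.
46,200 Mb = 5,775,046,800 bytes ÷ 1,073,741,824 = 5.378 GiB.

5.38 GiB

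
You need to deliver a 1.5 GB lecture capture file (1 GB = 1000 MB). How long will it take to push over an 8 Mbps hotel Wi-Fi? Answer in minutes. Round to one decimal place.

File: 1.5 GB = 12000.0 Mb.
At 8 Mbps: 12000.0 / 8 = 1500.0 s ≈ 25 minutes.

25.0 minutes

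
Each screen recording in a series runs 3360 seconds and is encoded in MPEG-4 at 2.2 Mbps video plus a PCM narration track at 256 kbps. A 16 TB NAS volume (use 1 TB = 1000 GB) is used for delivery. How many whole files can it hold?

Audio: 256 kbps = 0.256 Mbps.
Total bitrate: 2.456 Mbps.
Per item: 2.456 Mbps × 3360 s = 8,252 Mb = 1,032 MB.
Capacity: 16 TB = 128,000,000 Mb; 15511.09 items → 15511 complete.

15511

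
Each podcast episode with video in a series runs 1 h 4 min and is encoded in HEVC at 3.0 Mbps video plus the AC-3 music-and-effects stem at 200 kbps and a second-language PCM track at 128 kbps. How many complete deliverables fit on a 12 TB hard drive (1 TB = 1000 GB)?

1 h 4 min = 64 min = 3840 s
Audio total: 200 + 128 = 328 kbps = 0.328 Mbps.
Total bitrate: 3.328 Mbps.
Per item: 3.328 Mbps × 3840 s = 12,780 Mb = 1,597 MB.
Capacity: 12 TB = 96,000,000 Mb; 7512.02 items → 7512 complete.

7512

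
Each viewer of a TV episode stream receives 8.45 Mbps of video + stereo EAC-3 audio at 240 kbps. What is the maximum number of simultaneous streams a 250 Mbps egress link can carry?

Audio: 240 kbps = 0.240 Mbps.
Per-viewer media rate: 8.690 Mbps.
250 Mbps = 250.0 Mbps; 250.0 / 8.690 = 28.77 → 28 viewers.

28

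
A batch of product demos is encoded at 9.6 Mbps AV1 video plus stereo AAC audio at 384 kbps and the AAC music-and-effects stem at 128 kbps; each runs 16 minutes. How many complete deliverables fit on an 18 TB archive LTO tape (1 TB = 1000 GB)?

16 min = 960 s
Audio total: 384 + 128 = 512 kbps = 0.512 Mbps.
Total bitrate: 10.112 Mbps.
Per item: 10.112 Mbps × 960 s = 9,708 Mb = 1,213 MB.
Capacity: 18 TB = 144,000,000 Mb; 14833.86 items → 14833 complete.

14833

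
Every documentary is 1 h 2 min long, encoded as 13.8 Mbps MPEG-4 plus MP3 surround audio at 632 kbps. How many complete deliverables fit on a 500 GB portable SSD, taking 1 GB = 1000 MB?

1 h 2 min = 62 min = 3720 s
Audio: 632 kbps = 0.632 Mbps.
Total bitrate: 14.432 Mbps.
Per item: 14.432 Mbps × 3720 s = 53,687 Mb = 6,711 MB.
Capacity: 500 GB = 4,000,000 Mb; 74.51 items → 74 complete.

74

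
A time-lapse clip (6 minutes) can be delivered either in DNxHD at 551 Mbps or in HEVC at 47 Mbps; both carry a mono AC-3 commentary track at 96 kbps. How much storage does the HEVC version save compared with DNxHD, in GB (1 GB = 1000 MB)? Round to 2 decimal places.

22.68 GB

6 min = 360 s
Audio: 96 kbps = 0.096 Mbps.
DNxHD: 551.096 Mbps × 360 s = 198394.6 Mb = 24.799 GB.
HEVC: 47.096 Mbps × 360 s = 16954.6 Mb = 2.119 GB.
Saving: 24.799 − 2.119 = 22.680 GB.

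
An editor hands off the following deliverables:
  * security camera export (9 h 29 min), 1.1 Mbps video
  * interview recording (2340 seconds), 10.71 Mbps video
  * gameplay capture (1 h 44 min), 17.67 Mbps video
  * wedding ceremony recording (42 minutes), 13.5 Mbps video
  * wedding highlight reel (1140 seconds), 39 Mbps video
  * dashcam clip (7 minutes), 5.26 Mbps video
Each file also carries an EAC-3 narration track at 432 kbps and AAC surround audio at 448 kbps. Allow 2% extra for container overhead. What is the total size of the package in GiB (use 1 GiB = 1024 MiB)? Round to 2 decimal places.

Audio total: 432 + 448 = 880 kbps = 0.880 Mbps.
security camera export: 1.980 Mbps × 34140 s × 1.02 = 68949.1 Mb
interview recording: 11.590 Mbps × 2340 s × 1.02 = 27663.0 Mb
gameplay capture: 18.550 Mbps × 6240 s × 1.02 = 118067.0 Mb
wedding ceremony recording: 14.380 Mbps × 2520 s × 1.02 = 36962.4 Mb
wedding highlight reel: 39.880 Mbps × 1140 s × 1.02 = 46372.5 Mb
dashcam clip: 6.140 Mbps × 420 s × 1.02 = 2630.4 Mb
Total: 300644.4 Mb = 37580.5 MB.
= 35.00 GiB.

35.00 GiB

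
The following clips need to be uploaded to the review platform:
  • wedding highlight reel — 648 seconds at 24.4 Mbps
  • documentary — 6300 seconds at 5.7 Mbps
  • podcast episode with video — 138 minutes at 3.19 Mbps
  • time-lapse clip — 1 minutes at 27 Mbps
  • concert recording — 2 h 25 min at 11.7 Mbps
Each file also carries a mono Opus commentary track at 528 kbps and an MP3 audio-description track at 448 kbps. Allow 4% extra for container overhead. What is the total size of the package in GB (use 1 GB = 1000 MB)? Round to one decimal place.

26.6 GB

Audio total: 528 + 448 = 976 kbps = 0.976 Mbps.
wedding highlight reel: 25.376 Mbps × 648 s × 1.04 = 17101.4 Mb
documentary: 6.676 Mbps × 6300 s × 1.04 = 43741.2 Mb
podcast episode with video: 4.166 Mbps × 8280 s × 1.04 = 35874.3 Mb
time-lapse clip: 27.976 Mbps × 60 s × 1.04 = 1745.7 Mb
concert recording: 12.676 Mbps × 8700 s × 1.04 = 114692.4 Mb
Total: 213155.0 Mb = 26644.4 MB.
= 26.64 GB.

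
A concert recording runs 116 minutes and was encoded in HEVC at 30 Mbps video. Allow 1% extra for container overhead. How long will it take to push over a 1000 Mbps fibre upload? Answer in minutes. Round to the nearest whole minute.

116 min = 6960 s
File: 30.000 Mbps × 6960 s = 208800.0 Mb.
With 1% container overhead: ×1.01. → 210888.0 Mb.
At 1000 Mbps: 210888.0 / 1000 = 210.9 s ≈ 3.51 minutes.

4 minutes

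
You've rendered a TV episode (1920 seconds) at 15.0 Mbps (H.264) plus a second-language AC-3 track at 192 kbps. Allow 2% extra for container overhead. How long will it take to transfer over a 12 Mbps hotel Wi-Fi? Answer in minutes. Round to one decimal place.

Audio: 192 kbps = 0.192 Mbps.
Total bitrate: 15.192 Mbps.
File: 15.192 Mbps × 1920 s = 29168.6 Mb.
With 2% container overhead: ×1.02. → 29752.0 Mb.
At 12 Mbps: 29752.0 / 12 = 2479.3 s ≈ 41.3 minutes.

41.3 minutes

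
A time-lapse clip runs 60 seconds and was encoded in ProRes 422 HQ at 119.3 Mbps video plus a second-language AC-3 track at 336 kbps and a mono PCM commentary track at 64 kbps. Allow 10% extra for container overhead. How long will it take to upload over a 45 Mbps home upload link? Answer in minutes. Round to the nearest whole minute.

3 minutes

Audio total: 336 + 64 = 400 kbps = 0.400 Mbps.
Total bitrate: 119.700 Mbps.
File: 119.700 Mbps × 60 s = 7182.0 Mb.
With 10% container overhead: ×1.10. → 7900.2 Mb.
At 45 Mbps: 7900.2 / 45 = 175.6 s ≈ 2.93 minutes.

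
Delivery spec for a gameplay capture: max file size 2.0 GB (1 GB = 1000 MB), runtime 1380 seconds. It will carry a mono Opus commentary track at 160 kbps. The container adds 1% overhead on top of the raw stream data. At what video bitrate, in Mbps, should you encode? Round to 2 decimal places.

Budget: 2.0 GB = 16000.0 Mb.
Stream payload after overhead: 16000.0 / 1.01 = 15841.6 Mb.
Total bitrate budget: 15841.6 Mb / 1380 s = 11.479 Mbps.
Audio: 160 kbps = 0.160 Mbps.
Video: 11.479 − 0.160 = 11.319 Mbps.

11.32 Mbps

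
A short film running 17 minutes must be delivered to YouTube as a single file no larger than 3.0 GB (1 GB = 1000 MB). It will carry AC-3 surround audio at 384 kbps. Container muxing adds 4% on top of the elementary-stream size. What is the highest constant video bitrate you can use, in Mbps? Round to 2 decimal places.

22.24 Mbps

Budget: 3.0 GB = 24000.0 Mb.
Stream payload after overhead: 24000.0 / 1.04 = 23076.9 Mb.
17 min = 1020 s
Total bitrate budget: 23076.9 Mb / 1020 s = 22.624 Mbps.
Audio: 384 kbps = 0.384 Mbps.
Video: 22.624 − 0.384 = 22.240 Mbps.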